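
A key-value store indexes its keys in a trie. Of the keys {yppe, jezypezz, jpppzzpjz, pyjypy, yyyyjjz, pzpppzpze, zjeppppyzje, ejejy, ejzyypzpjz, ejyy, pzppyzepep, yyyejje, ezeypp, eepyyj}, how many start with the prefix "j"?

2

Traverse to the node for "j", then collect every word in that subtree.
Words under "j": jezypezz, jpppzzpjz
Count: 2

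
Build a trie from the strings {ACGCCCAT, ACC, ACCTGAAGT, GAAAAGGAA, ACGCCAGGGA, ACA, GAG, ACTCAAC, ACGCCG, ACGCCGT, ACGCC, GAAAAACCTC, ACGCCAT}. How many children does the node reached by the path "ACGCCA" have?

The children of the "ACGCCA" node are the distinct next characters among strings starting with "ACGCCA".
Distinct next characters after "ACGCCA": G, T.
That node has 2 child edges.

2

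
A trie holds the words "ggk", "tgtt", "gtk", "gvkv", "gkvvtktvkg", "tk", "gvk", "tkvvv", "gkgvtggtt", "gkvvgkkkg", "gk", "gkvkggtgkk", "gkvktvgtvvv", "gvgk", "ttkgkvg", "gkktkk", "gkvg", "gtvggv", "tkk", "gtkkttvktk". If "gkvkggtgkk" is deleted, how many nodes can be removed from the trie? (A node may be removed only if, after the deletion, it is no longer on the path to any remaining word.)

After clearing the end-marker at "gkvkggtgkk", prune upward until reaching a node still needed by another word.
The suffix "ggtgkk" (6 nodes) is used only by "gkvkggtgkk"; the node for "gkvk" still has the child "t", so pruning stops there.
Nodes removed: 6

6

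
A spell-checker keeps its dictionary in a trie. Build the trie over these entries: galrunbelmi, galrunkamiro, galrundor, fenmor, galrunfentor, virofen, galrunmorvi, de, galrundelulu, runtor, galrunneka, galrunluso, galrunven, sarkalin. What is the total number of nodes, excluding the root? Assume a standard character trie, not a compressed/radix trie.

Count nodes per top-level branch (shared prefixes stored once):
  'd'-branch (de): 2 nodes
  'f'-branch (fenmor): 6 nodes
  'g'-branch (galrunbelmi, galrundelulu, galrundor, galrunfentor, galrunkamiro, galrunluso, galrunmorvi, galrunneka, galrunven): 47 nodes
  'r'-branch (runtor): 6 nodes
  's'-branch (sarkalin): 8 nodes
  'v'-branch (virofen): 7 nodes
Sum: 76

76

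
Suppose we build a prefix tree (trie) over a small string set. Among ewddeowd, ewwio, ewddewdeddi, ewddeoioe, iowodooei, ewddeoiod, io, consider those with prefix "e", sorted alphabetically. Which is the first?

ewddeoiod

DFS of the "e" subtree visits, in order: "ewddeoiod", "ewddeoioe", "ewddeowd", "ewddewdeddi", "ewwio"
Position 1: ewddeoiod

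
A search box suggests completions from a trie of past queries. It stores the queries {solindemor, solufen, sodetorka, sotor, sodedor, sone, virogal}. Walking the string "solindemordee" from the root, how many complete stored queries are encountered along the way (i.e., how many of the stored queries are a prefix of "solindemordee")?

Traverse "solindemordee" character by character; count nodes along the way that are marked as word ends.
Prefixes of the query that are stored words: "solindemor"
Count: 1

1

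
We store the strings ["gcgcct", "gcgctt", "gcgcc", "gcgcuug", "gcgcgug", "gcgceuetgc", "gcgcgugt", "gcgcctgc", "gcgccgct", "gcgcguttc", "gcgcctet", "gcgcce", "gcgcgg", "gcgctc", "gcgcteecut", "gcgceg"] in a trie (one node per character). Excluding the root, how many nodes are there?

Trie structure (* marks end of a word):
(root)
└─ g
   └─ c
      └─ g
         └─ c
            ├─ c *
            │  ├─ e *
            │  ├─ g
            │  │  └─ c
            │  │     └─ t *
            │  └─ t *
            │     ├─ e
            │     │  └─ t *
            │     └─ g
            │        └─ c *
            ├─ e
            │  ├─ g *
            │  └─ u
            │     └─ e
            │        └─ t
            │           └─ g
            │              └─ c *
            ├─ g
            │  ├─ g *
            │  └─ u
            │     ├─ g *
            │     │  └─ t *
            │     └─ t
            │        └─ t
            │           └─ c *
            ├─ t
            │  ├─ c *
            │  ├─ e
            │  │  └─ e
            │  │     └─ c
            │  │        └─ u
            │  │           └─ t *
            │  └─ t *
            └─ u
               └─ u
                  └─ g *
Counting every labelled node above: 40.

40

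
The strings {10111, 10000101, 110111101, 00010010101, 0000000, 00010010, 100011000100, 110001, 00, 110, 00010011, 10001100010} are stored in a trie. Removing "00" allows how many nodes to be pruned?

Walk "00" from the leaf back toward the root, removing each node that no remaining word uses.
Every node on "00" is still needed (e.g. by "00010010101"), so nothing is freed.
Nodes removed: 0

0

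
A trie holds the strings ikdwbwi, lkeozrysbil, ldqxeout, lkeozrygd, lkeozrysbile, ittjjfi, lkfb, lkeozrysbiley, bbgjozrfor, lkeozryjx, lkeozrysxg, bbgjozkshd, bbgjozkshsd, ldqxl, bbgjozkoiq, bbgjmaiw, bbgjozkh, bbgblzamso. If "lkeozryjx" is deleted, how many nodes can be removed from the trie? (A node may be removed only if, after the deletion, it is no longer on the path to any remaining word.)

After clearing the end-marker at "lkeozryjx", prune upward until reaching a node still needed by another word.
The suffix "jx" (2 nodes) is used only by "lkeozryjx"; the node for "lkeozry" still has the child "s", so pruning stops there.
Nodes removed: 2

2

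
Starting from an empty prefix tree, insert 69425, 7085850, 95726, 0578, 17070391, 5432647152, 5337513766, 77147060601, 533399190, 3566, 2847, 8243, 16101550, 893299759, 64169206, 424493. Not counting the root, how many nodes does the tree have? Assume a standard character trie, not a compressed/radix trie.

For each word, the new-node count is its length minus the longest prefix already in the trie:
  "69425" → 5 new (6, 9, 4, 2, 5)
  "7085850" → 7 new (7, 0, 8, 5, 8, 5, 0)
  "95726" → 5 new (9, 5, 7, 2, 6)
  "0578" → 4 new (0, 5, 7, 8)
  "17070391" → 8 new (1, 7, 0, 7, 0, 3, 9, 1)
  "5432647152" → 10 new (5, 4, 3, 2, 6, 4, 7, 1, 5, 2)
  "5337513766" → prefix "5" already present; 9 new (3, 3, 7, 5, 1, 3, 7, 6, 6)
  "77147060601" → prefix "7" already present; 10 new (7, 1, 4, 7, 0, 6, 0, 6, 0, 1)
  "533399190" → prefix "533" already present; 6 new (3, 9, 9, 1, 9, 0)
  "3566" → 4 new (3, 5, 6, 6)
  "2847" → 4 new (2, 8, 4, 7)
  "8243" → 4 new (8, 2, 4, 3)
  "16101550" → prefix "1" already present; 7 new (6, 1, 0, 1, 5, 5, 0)
  "893299759" → prefix "8" already present; 8 new (9, 3, 2, 9, 9, 7, 5, 9)
  "64169206" → prefix "6" already present; 7 new (4, 1, 6, 9, 2, 0, 6)
  "424493" → 6 new (4, 2, 4, 4, 9, 3)
Total nodes = 5 + 7 + 5 + 4 + 8 + 10 + 9 + 10 + 6 + 4 + 4 + 4 + 7 + 8 + 7 + 6 = 104

104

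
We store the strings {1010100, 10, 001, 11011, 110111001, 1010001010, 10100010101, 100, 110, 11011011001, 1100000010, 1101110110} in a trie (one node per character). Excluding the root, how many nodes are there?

42

Insert word by word; a character creates a node only if that edge doesn't already exist:
  "1010100" → 7 new (1, 0, 1, 0, 1, 0, 0)
  "10" → prefix "10" already present; 0 new (none)
  "001" → 3 new (0, 0, 1)
  "11011" → prefix "1" already present; 4 new (1, 0, 1, 1)
  "110111001" → prefix "11011" already present; 4 new (1, 0, 0, 1)
  "1010001010" → prefix "1010" already present; 6 new (0, 0, 1, 0, 1, 0)
  "10100010101" → prefix "1010001010" already present; 1 new (1)
  "100" → prefix "10" already present; 1 new (0)
  "110" → prefix "110" already present; 0 new (none)
  "11011011001" → prefix "11011" already present; 6 new (0, 1, 1, 0, 0, 1)
  "1100000010" → prefix "110" already present; 7 new (0, 0, 0, 0, 0, 1, 0)
  "1101110110" → prefix "1101110" already present; 3 new (1, 1, 0)
Total nodes = 7 + 0 + 3 + 4 + 4 + 6 + 1 + 1 + 0 + 6 + 7 + 3 = 42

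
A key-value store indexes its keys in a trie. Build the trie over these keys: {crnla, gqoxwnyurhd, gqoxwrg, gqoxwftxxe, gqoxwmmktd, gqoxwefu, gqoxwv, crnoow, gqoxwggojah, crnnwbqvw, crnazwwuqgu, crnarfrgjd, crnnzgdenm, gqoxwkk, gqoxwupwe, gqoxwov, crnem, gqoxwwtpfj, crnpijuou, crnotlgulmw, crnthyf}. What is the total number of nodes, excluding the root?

99

Trace insertions, counting only characters that open a new branch:
  "crnla" → 5 new (c, r, n, l, a)
  "gqoxwnyurhd" → 11 new (g, q, o, x, w, n, y, u, r, h, d)
  "gqoxwrg" → prefix "gqoxw" already present; 2 new (r, g)
  "gqoxwftxxe" → prefix "gqoxw" already present; 5 new (f, t, x, x, e)
  "gqoxwmmktd" → prefix "gqoxw" already present; 5 new (m, m, k, t, d)
  "gqoxwefu" → prefix "gqoxw" already present; 3 new (e, f, u)
  "gqoxwv" → prefix "gqoxw" already present; 1 new (v)
  "crnoow" → prefix "crn" already present; 3 new (o, o, w)
  "gqoxwggojah" → prefix "gqoxw" already present; 6 new (g, g, o, j, a, h)
  "crnnwbqvw" → prefix "crn" already present; 6 new (n, w, b, q, v, w)
  "crnazwwuqgu" → prefix "crn" already present; 8 new (a, z, w, w, u, q, g, u)
  "crnarfrgjd" → prefix "crna" already present; 6 new (r, f, r, g, j, d)
  "crnnzgdenm" → prefix "crnn" already present; 6 new (z, g, d, e, n, m)
  "gqoxwkk" → prefix "gqoxw" already present; 2 new (k, k)
  "gqoxwupwe" → prefix "gqoxw" already present; 4 new (u, p, w, e)
  "gqoxwov" → prefix "gqoxw" already present; 2 new (o, v)
  "crnem" → prefix "crn" already present; 2 new (e, m)
  "gqoxwwtpfj" → prefix "gqoxw" already present; 5 new (w, t, p, f, j)
  "crnpijuou" → prefix "crn" already present; 6 new (p, i, j, u, o, u)
  "crnotlgulmw" → prefix "crno" already present; 7 new (t, l, g, u, l, m, w)
  "crnthyf" → prefix "crn" already present; 4 new (t, h, y, f)
Total nodes = 5 + 11 + 2 + 5 + 5 + 3 + 1 + 3 + 6 + 6 + 8 + 6 + 6 + 2 + 4 + 2 + 2 + 5 + 6 + 7 + 4 = 99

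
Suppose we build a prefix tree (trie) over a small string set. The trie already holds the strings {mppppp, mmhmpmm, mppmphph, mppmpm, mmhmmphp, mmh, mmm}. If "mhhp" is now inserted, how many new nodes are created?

3

Walking "mhhp" from the root, the first 1 characters ("m") follow existing edges; "h" is the first miss.
Each of the 3 remaining characters creates one node.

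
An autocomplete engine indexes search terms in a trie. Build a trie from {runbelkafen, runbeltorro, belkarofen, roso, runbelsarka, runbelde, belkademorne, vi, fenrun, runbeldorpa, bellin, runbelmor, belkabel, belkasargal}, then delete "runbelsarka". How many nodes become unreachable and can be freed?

A node on "runbelsarka"'s path can go only if nothing else ends at it or branches off below it.
The suffix "sarka" (5 nodes) is used only by "runbelsarka"; the node for "runbel" still has the child "k", so pruning stops there.
Nodes removed: 5

5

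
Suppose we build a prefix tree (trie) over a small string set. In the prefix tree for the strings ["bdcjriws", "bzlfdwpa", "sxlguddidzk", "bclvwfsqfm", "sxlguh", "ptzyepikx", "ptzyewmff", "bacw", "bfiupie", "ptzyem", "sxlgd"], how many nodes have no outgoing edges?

11

A leaf is a node with no children — equivalently, the end of a word that is not a proper prefix of any other stored word.
Those words: "bacw", "bclvwfsqfm", "bdcjriws", "bfiupie", "bzlfdwpa", "ptzyem", "ptzyepikx", "ptzyewmff", "sxlgd", "sxlguddidzk", "sxlguh"
Leaf count: 11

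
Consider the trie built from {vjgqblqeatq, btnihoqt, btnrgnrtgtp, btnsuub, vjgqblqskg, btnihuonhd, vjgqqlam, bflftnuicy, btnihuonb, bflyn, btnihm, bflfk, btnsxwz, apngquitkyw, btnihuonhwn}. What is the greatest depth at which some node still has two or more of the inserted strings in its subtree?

Look for the deepest trie node that still has at least two words in its subtree.
e.g. "btnihuonhd" and "btnihuonhwn" share the prefix "btnihuonh" of length 9; no pair shares a longer one.
Longest shared-prefix length: 9

9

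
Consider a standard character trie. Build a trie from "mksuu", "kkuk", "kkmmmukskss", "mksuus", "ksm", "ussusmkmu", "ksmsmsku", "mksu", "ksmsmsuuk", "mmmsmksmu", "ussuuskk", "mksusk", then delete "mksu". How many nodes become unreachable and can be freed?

Walk "mksu" from the leaf back toward the root, removing each node that no remaining word uses.
Every node on "mksu" is still needed (e.g. by "mksuu"), so nothing is freed.
Nodes removed: 0

0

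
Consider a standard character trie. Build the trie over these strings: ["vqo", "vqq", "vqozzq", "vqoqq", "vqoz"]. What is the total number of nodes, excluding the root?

9

Trie structure (* marks end of a word):
(root)
└─ v
   └─ q
      ├─ o *
      │  ├─ q
      │  │  └─ q *
      │  └─ z *
      │     └─ z
      │        └─ q *
      └─ q *
Counting every labelled node above: 9.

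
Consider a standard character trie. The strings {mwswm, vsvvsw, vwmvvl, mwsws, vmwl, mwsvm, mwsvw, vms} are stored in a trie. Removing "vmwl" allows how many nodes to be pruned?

2

After clearing the end-marker at "vmwl", prune upward until reaching a node still needed by another word.
The suffix "wl" (2 nodes) is used only by "vmwl"; the node for "vm" still has the child "s", so pruning stops there.
Nodes removed: 2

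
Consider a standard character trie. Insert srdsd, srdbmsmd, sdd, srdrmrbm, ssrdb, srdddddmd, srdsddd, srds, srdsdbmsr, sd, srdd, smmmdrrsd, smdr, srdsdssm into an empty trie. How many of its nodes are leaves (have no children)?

10

A leaf is a node with no children — equivalently, the end of a word that is not a proper prefix of any other stored word.
Those words: "sdd", "smdr", "smmmdrrsd", "srdbmsmd", "srdddddmd", "srdrmrbm", "srdsdbmsr", "srdsddd", "srdsdssm", "ssrdb"
Leaf count: 10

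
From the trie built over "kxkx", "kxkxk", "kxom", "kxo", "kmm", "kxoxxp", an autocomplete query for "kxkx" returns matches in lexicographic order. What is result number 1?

DFS of the "kxkx" subtree visits, in order: "kxkx", "kxkxk"
Position 1: kxkx

kxkx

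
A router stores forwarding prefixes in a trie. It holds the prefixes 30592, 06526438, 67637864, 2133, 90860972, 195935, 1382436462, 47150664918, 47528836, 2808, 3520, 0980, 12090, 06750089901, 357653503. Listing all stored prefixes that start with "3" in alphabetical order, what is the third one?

Words with prefix "3", in lexicographic order: "30592", "3520", "357653503"
Position 3: 357653503

357653503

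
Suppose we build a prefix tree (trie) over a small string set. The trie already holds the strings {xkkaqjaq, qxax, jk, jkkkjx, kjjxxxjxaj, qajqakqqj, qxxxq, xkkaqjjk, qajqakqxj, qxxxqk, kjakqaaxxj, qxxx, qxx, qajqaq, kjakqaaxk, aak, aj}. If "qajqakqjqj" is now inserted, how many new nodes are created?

Walking "qajqakqjqj" from the root, the first 7 characters ("qajqakq") follow existing edges; "j" is the first miss.
So 10 − 7 = 3 new nodes.

3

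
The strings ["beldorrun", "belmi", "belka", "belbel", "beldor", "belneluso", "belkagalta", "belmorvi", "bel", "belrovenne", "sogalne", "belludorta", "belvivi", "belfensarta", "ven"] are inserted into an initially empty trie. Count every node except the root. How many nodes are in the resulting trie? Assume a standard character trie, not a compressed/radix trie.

67

Count nodes per top-level branch (shared prefixes stored once):
  'b'-branch (bel, belbel, beldor, beldorrun, belfensarta, belka, belkagalta, belludorta, belmi, belmorvi, belneluso, belrovenne, belvivi): 57 nodes
  's'-branch (sogalne): 7 nodes
  'v'-branch (ven): 3 nodes
Sum: 67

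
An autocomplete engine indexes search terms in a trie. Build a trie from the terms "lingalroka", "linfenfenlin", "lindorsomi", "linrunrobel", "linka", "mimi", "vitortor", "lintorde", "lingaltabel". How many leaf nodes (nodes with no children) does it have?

9

Leaves are exactly the stored words that no other stored word extends.
Those words: "lindorsomi", "linfenfenlin", "lingalroka", "lingaltabel", "linka", "linrunrobel", "lintorde", "mimi", "vitortor"
Leaf count: 9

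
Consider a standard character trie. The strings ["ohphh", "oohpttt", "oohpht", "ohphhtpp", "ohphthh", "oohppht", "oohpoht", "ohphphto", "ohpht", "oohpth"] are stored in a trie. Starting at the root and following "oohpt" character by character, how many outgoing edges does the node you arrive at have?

2

The children of the "oohpt" node are the distinct next characters among strings starting with "oohpt".
Characters that immediately follow "oohpt" among the stored strings: {h, t}.
That node has 2 child edges.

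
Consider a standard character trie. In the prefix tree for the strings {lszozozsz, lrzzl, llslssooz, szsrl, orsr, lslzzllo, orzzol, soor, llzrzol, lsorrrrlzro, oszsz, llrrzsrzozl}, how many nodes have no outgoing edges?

A leaf is a node with no children — equivalently, the end of a word that is not a proper prefix of any other stored word.
Those words: "llrrzsrzozl", "llslssooz", "llzrzol", "lrzzl", "lslzzllo", "lsorrrrlzro", "lszozozsz", "orsr", "orzzol", "oszsz", "soor", "szsrl"
Leaf count: 12

12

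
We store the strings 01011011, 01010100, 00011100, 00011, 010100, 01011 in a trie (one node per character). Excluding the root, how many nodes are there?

Insert word by word; a character creates a node only if that edge doesn't already exist:
  "01011011" → 8 new (0, 1, 0, 1, 1, 0, 1, 1)
  "01010100" → prefix "0101" already present; 4 new (0, 1, 0, 0)
  "00011100" → prefix "0" already present; 7 new (0, 0, 1, 1, 1, 0, 0)
  "00011" → prefix "00011" already present; 0 new (none)
  "010100" → prefix "01010" already present; 1 new (0)
  "01011" → prefix "01011" already present; 0 new (none)
Total nodes = 8 + 4 + 7 + 0 + 1 + 0 = 20

20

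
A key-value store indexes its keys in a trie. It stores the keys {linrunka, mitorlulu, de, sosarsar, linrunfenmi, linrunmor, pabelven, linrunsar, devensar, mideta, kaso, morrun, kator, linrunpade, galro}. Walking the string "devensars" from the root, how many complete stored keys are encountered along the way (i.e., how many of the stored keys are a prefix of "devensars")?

Traverse "devensars" character by character; count nodes along the way that are marked as word ends.
Prefixes of the query that are stored words: "de", "devensar"
Count: 2

2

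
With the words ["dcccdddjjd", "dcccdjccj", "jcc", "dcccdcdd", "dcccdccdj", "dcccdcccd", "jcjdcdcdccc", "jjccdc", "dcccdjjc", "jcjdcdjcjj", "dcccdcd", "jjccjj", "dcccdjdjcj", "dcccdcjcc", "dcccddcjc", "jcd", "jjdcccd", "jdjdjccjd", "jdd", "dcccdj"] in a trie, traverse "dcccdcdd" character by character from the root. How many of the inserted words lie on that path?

Traverse "dcccdcdd" character by character; count nodes along the way that are marked as word ends.
Prefixes of the query that are stored words: "dcccdcd", "dcccdcdd"
Count: 2

2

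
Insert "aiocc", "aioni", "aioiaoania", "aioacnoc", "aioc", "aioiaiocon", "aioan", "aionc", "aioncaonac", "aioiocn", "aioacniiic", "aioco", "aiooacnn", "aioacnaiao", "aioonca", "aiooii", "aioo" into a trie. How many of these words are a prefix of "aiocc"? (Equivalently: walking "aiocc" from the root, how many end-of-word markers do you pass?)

2

Check each prefix of "aiocc" against the stored set — each match is an end-marker on the path.
Prefixes of the query that are stored words: "aioc", "aiocc"
Count: 2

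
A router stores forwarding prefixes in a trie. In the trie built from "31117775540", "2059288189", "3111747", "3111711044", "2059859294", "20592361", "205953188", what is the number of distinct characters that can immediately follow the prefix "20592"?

Walk "20592" from the root, arriving at one node.
Characters that immediately follow "20592" among the stored strings: {3, 8}.
That node has 2 child edges.

2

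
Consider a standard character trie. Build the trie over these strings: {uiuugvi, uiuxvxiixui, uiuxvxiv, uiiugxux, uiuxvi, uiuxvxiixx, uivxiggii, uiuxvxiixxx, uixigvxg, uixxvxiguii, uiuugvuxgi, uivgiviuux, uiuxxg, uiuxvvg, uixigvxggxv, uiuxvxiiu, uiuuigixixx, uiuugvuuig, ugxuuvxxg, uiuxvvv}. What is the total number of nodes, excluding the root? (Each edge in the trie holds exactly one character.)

84

Trace insertions, counting only characters that open a new branch:
  "uiuugvi" → 7 new (u, i, u, u, g, v, i)
  "uiuxvxiixui" → prefix "uiu" already present; 8 new (x, v, x, i, i, x, u, i)
  "uiuxvxiv" → prefix "uiuxvxi" already present; 1 new (v)
  "uiiugxux" → prefix "ui" already present; 6 new (i, u, g, x, u, x)
  "uiuxvi" → prefix "uiuxv" already present; 1 new (i)
  "uiuxvxiixx" → prefix "uiuxvxiix" already present; 1 new (x)
  "uivxiggii" → prefix "ui" already present; 7 new (v, x, i, g, g, i, i)
  "uiuxvxiixxx" → prefix "uiuxvxiixx" already present; 1 new (x)
  "uixigvxg" → prefix "ui" already present; 6 new (x, i, g, v, x, g)
  "uixxvxiguii" → prefix "uix" already present; 8 new (x, v, x, i, g, u, i, i)
  "uiuugvuxgi" → prefix "uiuugv" already present; 4 new (u, x, g, i)
  "uivgiviuux" → prefix "uiv" already present; 7 new (g, i, v, i, u, u, x)
  "uiuxxg" → prefix "uiux" already present; 2 new (x, g)
  "uiuxvvg" → prefix "uiuxv" already present; 2 new (v, g)
  "uixigvxggxv" → prefix "uixigvxg" already present; 3 new (g, x, v)
  "uiuxvxiiu" → prefix "uiuxvxii" already present; 1 new (u)
  "uiuuigixixx" → prefix "uiuu" already present; 7 new (i, g, i, x, i, x, x)
  "uiuugvuuig" → prefix "uiuugvu" already present; 3 new (u, i, g)
  "ugxuuvxxg" → prefix "u" already present; 8 new (g, x, u, u, v, x, x, g)
  "uiuxvvv" → prefix "uiuxvv" already present; 1 new (v)
Total nodes = 7 + 8 + 1 + 6 + 1 + 1 + 7 + 1 + 6 + 8 + 4 + 7 + 2 + 2 + 3 + 1 + 7 + 3 + 8 + 1 = 84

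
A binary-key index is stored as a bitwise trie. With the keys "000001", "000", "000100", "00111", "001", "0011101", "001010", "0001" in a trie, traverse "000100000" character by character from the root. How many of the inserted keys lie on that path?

3

Traverse "000100000" character by character; count nodes along the way that are marked as word ends.
Prefixes of the query that are stored words: "000", "0001", "000100"
Count: 3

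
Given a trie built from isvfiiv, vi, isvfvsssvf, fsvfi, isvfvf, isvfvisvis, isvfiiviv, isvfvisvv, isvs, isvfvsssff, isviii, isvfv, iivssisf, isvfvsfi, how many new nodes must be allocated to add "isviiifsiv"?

The longest prefix of "isviiifsiv" already in the trie is "isviii" (length 6).
Each of the 4 remaining characters creates one node.

4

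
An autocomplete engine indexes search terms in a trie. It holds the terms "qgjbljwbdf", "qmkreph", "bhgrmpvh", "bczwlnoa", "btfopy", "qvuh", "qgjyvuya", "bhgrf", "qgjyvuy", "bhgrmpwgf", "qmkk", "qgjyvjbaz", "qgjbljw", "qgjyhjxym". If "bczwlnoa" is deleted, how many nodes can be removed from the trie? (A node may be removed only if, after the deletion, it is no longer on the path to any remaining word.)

7

Walk "bczwlnoa" from the leaf back toward the root, removing each node that no remaining word uses.
The suffix "czwlnoa" (7 nodes) is used only by "bczwlnoa"; the node for "b" still has the child "h", so pruning stops there.
Nodes removed: 7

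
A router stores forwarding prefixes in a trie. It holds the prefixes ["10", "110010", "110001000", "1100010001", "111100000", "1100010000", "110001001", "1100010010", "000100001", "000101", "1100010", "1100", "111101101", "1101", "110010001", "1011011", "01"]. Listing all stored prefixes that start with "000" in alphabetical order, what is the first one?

000100001

Filter for "000…" and sort: "000100001", "000101"
Position 1: 000100001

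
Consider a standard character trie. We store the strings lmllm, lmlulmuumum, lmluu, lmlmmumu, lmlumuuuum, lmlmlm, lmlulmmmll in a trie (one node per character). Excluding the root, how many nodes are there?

Count nodes per top-level branch (shared prefixes stored once):
  'l'-branch (lmllm, lmlmlm, lmlmmumu, lmlulmmmll, lmlulmuumum, lmlumuuuum, lmluu): 31 nodes
Sum: 31

31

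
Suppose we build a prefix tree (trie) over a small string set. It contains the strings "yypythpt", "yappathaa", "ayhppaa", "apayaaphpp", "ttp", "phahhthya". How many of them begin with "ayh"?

Traverse to the node for "ayh", then collect every word in that subtree.
Words under "ayh": ayhppaa
Count: 1

1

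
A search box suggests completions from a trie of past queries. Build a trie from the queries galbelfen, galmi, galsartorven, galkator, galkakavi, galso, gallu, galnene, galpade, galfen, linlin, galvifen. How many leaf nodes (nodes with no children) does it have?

Leaves are exactly the stored words that no other stored word extends.
Those words: "galbelfen", "galfen", "galkakavi", "galkator", "gallu", "galmi", "galnene", "galpade", "galsartorven", "galso", "galvifen", "linlin"
Leaf count: 12

12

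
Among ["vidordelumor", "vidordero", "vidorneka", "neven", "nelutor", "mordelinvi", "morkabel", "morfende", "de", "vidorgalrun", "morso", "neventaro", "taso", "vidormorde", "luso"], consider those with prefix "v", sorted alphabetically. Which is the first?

vidordelumor

Words with prefix "v", in lexicographic order: "vidordelumor", "vidordero", "vidorgalrun", "vidormorde", "vidorneka"
The 1st is vidordelumor.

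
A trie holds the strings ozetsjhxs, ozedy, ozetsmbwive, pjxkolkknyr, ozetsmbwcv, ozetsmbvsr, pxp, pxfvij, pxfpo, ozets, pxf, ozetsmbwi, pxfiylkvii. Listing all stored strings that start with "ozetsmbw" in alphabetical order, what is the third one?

Filter for "ozetsmbw…" and sort: "ozetsmbwcv", "ozetsmbwi", "ozetsmbwive"
The 3rd is ozetsmbwive.

ozetsmbwive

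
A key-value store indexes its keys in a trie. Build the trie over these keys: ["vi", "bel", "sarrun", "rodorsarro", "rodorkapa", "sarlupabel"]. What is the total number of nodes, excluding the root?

32

Count nodes per top-level branch (shared prefixes stored once):
  'b'-branch (bel): 3 nodes
  'r'-branch (rodorkapa, rodorsarro): 14 nodes
  's'-branch (sarlupabel, sarrun): 13 nodes
  'v'-branch (vi): 2 nodes
Sum: 32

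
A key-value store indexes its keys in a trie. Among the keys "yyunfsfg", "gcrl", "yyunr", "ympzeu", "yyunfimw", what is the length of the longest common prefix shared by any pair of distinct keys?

Look for the deepest trie node that still has at least two words in its subtree.
"yyunfimw" and "yyunfsfg" agree on "yyunf" (5 characters) before diverging; nothing deeper is shared.
Longest shared-prefix length: 5

5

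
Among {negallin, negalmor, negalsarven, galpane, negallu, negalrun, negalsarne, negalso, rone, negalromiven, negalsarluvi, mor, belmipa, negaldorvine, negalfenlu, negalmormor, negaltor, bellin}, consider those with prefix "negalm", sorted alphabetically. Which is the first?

negalmor

DFS of the "negalm" subtree visits, in order: "negalmor", "negalmormor"
The 1st is negalmor.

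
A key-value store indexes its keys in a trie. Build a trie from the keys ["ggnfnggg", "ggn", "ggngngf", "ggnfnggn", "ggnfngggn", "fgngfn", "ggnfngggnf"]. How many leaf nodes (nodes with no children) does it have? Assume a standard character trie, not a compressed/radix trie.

4

A leaf is a node with no children — equivalently, the end of a word that is not a proper prefix of any other stored word.
Those words: "fgngfn", "ggnfngggnf", "ggnfnggn", "ggngngf"
Leaf count: 4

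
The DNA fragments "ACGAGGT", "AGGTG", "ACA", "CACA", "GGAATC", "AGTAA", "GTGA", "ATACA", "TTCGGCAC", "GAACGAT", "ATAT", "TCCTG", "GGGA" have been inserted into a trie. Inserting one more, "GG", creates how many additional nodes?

"GG" is already a full path in the trie; only an end-marker is added.
No new nodes are needed: 0.

0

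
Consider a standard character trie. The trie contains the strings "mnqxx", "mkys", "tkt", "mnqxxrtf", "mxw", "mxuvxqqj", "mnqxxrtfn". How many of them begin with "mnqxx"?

3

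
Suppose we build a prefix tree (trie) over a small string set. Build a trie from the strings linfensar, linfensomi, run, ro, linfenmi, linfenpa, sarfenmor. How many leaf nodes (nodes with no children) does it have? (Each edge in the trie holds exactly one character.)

7

Leaves are exactly the stored words that no other stored word extends.
Those words: "linfenmi", "linfenpa", "linfensar", "linfensomi", "ro", "run", "sarfenmor"
Leaf count: 7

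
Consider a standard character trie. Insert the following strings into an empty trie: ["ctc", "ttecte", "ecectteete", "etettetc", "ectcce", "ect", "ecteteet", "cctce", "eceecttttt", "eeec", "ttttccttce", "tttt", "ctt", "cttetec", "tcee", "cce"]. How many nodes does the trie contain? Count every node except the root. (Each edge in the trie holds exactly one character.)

Insert word by word; a character creates a node only if that edge doesn't already exist:
  "ctc" → 3 new (c, t, c)
  "ttecte" → 6 new (t, t, e, c, t, e)
  "ecectteete" → 10 new (e, c, e, c, t, t, e, e, t, e)
  "etettetc" → prefix "e" already present; 7 new (t, e, t, t, e, t, c)
  "ectcce" → prefix "ec" already present; 4 new (t, c, c, e)
  "ect" → prefix "ect" already present; 0 new (none)
  "ecteteet" → prefix "ect" already present; 5 new (e, t, e, e, t)
  "cctce" → prefix "c" already present; 4 new (c, t, c, e)
  "eceecttttt" → prefix "ece" already present; 7 new (e, c, t, t, t, t, t)
  "eeec" → prefix "e" already present; 3 new (e, e, c)
  "ttttccttce" → prefix "tt" already present; 8 new (t, t, c, c, t, t, c, e)
  "tttt" → prefix "tttt" already present; 0 new (none)
  "ctt" → prefix "ct" already present; 1 new (t)
  "cttetec" → prefix "ctt" already present; 4 new (e, t, e, c)
  "tcee" → prefix "t" already present; 3 new (c, e, e)
  "cce" → prefix "cc" already present; 1 new (e)
Total nodes = 3 + 6 + 10 + 7 + 4 + 0 + 5 + 4 + 7 + 3 + 8 + 0 + 1 + 4 + 3 + 1 = 66

66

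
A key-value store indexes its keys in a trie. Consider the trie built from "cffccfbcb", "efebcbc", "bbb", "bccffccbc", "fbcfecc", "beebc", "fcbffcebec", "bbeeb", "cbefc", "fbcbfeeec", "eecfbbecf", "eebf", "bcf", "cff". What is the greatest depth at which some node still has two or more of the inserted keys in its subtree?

Look for the deepest trie node that still has at least two words in its subtree.
e.g. "cff" and "cffccfbcb" share the prefix "cff" of length 3; no pair shares a longer one.
Longest shared-prefix length: 3

3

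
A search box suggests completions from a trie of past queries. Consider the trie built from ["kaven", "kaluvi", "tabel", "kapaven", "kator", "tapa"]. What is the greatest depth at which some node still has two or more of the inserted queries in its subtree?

2

The deepest shared node is where two words last agree before diverging.
e.g. "kaluvi" and "kapaven" share the prefix "ka" of length 2; no pair shares a longer one.
Longest shared-prefix length: 2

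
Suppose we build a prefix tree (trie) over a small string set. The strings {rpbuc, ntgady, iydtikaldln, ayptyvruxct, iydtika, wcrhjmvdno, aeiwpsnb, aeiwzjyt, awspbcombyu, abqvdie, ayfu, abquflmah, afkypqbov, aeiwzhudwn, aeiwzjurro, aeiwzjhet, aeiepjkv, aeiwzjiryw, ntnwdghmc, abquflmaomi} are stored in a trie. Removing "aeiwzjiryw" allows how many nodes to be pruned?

4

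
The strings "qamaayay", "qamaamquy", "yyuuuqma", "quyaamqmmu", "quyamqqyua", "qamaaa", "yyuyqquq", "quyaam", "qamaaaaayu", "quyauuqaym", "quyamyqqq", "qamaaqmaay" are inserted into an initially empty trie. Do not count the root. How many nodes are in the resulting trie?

Insert word by word; a character creates a node only if that edge doesn't already exist:
  "qamaayay" → 8 new (q, a, m, a, a, y, a, y)
  "qamaamquy" → prefix "qamaa" already present; 4 new (m, q, u, y)
  "yyuuuqma" → 8 new (y, y, u, u, u, q, m, a)
  "quyaamqmmu" → prefix "q" already present; 9 new (u, y, a, a, m, q, m, m, u)
  "quyamqqyua" → prefix "quya" already present; 6 new (m, q, q, y, u, a)
  "qamaaa" → prefix "qamaa" already present; 1 new (a)
  "yyuyqquq" → prefix "yyu" already present; 5 new (y, q, q, u, q)
  "quyaam" → prefix "quyaam" already present; 0 new (none)
  "qamaaaaayu" → prefix "qamaaa" already present; 4 new (a, a, y, u)
  "quyauuqaym" → prefix "quya" already present; 6 new (u, u, q, a, y, m)
  "quyamyqqq" → prefix "quyam" already present; 4 new (y, q, q, q)
  "qamaaqmaay" → prefix "qamaa" already present; 5 new (q, m, a, a, y)
Total nodes = 8 + 4 + 8 + 9 + 6 + 1 + 5 + 0 + 4 + 6 + 4 + 5 = 60

60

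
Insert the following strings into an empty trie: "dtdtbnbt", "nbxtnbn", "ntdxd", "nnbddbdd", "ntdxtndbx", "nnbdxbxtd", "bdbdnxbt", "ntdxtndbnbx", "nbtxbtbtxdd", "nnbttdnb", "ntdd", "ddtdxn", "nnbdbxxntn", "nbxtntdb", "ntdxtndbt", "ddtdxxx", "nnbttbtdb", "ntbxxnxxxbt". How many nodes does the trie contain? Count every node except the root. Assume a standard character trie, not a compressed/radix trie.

92

Count nodes per top-level branch (shared prefixes stored once):
  'b'-branch (bdbdnxbt): 8 nodes
  'd'-branch (ddtdxn, ddtdxxx, dtdtbnbt): 15 nodes
  'n'-branch (nbtxbtbtxdd, nbxtnbn, nbxtntdb, nnbdbxxntn, nnbddbdd, nnbdxbxtd, nnbttbtdb, nnbttdnb, ntbxxnxxxbt, ntdd, ntdxd, ntdxtndbnbx, ntdxtndbt, ntdxtndbx): 69 nodes
Sum: 92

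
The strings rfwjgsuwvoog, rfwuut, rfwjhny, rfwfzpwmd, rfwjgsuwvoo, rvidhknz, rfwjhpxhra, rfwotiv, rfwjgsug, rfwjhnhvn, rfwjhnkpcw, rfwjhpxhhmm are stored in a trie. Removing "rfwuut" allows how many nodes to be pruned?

After clearing the end-marker at "rfwuut", prune upward until reaching a node still needed by another word.
The suffix "uut" (3 nodes) is used only by "rfwuut"; the node for "rfw" still has the child "j", so pruning stops there.
Nodes removed: 3

3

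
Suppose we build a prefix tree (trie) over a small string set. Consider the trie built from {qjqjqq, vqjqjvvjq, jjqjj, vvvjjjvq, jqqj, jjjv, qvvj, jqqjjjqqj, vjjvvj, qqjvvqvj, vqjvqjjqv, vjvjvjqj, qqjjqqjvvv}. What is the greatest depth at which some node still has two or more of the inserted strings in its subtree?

4

Equivalently: take the maximum, over all pairs, of their longest common prefix length.
"jqqj" and "jqqjjjqqj" agree on "jqqj" (4 characters) before diverging; nothing deeper is shared.
Longest shared-prefix length: 4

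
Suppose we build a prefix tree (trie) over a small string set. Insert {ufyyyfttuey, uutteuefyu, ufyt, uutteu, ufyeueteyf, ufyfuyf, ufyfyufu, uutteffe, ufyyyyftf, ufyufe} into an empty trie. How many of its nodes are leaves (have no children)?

9

A leaf is a node with no children — equivalently, the end of a word that is not a proper prefix of any other stored word.
Those words: "ufyeueteyf", "ufyfuyf", "ufyfyufu", "ufyt", "ufyufe", "ufyyyfttuey", "ufyyyyftf", "uutteffe", "uutteuefyu"
Leaf count: 9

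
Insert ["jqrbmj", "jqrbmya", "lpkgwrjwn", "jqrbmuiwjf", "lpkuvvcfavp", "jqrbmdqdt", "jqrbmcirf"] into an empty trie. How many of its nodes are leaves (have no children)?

7

A leaf is a node with no children — equivalently, the end of a word that is not a proper prefix of any other stored word.
Those words: "jqrbmcirf", "jqrbmdqdt", "jqrbmj", "jqrbmuiwjf", "jqrbmya", "lpkgwrjwn", "lpkuvvcfavp"
Leaf count: 7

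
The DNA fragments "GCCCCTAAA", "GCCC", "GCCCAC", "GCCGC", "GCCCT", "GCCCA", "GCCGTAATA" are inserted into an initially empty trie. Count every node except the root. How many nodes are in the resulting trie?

Insert word by word; a character creates a node only if that edge doesn't already exist:
  "GCCCCTAAA" → 9 new (G, C, C, C, C, T, A, A, A)
  "GCCC" → prefix "GCCC" already present; 0 new (none)
  "GCCCAC" → prefix "GCCC" already present; 2 new (A, C)
  "GCCGC" → prefix "GCC" already present; 2 new (G, C)
  "GCCCT" → prefix "GCCC" already present; 1 new (T)
  "GCCCA" → prefix "GCCCA" already present; 0 new (none)
  "GCCGTAATA" → prefix "GCCG" already present; 5 new (T, A, A, T, A)
Total nodes = 9 + 0 + 2 + 2 + 1 + 0 + 5 = 19

19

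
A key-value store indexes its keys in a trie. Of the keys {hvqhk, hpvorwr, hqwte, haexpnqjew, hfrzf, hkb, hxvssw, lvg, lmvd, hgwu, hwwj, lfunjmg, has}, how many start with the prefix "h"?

10

Traverse to the node for "h", then collect every word in that subtree.
Matches: "haexpnqjew", "has", "hfrzf", "hgwu", "hkb", "hpvorwr", "hqwte", "hvqhk", "hwwj", "hxvssw"
Count: 10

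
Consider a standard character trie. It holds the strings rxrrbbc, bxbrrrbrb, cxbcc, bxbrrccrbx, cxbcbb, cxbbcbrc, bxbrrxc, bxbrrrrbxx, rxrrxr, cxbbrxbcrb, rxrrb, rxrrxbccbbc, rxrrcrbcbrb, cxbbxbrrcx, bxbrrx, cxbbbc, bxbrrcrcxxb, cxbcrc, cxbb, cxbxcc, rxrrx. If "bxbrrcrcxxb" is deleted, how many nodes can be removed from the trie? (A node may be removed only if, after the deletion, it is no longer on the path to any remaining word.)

After clearing the end-marker at "bxbrrcrcxxb", prune upward until reaching a node still needed by another word.
The suffix "rcxxb" (5 nodes) is used only by "bxbrrcrcxxb"; the node for "bxbrrc" still has the child "c", so pruning stops there.
Nodes removed: 5

5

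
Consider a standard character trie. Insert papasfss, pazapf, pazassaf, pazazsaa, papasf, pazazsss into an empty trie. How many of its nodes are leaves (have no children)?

A leaf is a node with no children — equivalently, the end of a word that is not a proper prefix of any other stored word.
Those words: "papasfss", "pazapf", "pazassaf", "pazazsaa", "pazazsss"
Leaf count: 5

5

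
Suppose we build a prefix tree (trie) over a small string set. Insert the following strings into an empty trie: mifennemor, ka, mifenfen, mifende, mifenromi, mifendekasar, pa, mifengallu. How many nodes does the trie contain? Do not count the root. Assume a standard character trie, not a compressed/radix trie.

33

For each word, the new-node count is its length minus the longest prefix already in the trie:
  "mifennemor" → 10 new (m, i, f, e, n, n, e, m, o, r)
  "ka" → 2 new (k, a)
  "mifenfen" → prefix "mifen" already present; 3 new (f, e, n)
  "mifende" → prefix "mifen" already present; 2 new (d, e)
  "mifenromi" → prefix "mifen" already present; 4 new (r, o, m, i)
  "mifendekasar" → prefix "mifende" already present; 5 new (k, a, s, a, r)
  "pa" → 2 new (p, a)
  "mifengallu" → prefix "mifen" already present; 5 new (g, a, l, l, u)
Total nodes = 10 + 2 + 3 + 2 + 4 + 5 + 2 + 5 = 33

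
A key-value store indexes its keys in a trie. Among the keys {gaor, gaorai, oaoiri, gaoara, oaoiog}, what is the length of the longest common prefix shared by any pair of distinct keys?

4

The deepest shared node is where two words last agree before diverging.
e.g. "gaor" and "gaorai" share the prefix "gaor" of length 4; no pair shares a longer one.
Longest shared-prefix length: 4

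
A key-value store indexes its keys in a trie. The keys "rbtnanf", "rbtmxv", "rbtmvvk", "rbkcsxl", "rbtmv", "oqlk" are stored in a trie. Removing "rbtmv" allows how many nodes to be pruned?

0

After clearing the end-marker at "rbtmv", prune upward until reaching a node still needed by another word.
Every node on "rbtmv" is still needed (e.g. by "rbtmvvk"), so nothing is freed.
Nodes removed: 0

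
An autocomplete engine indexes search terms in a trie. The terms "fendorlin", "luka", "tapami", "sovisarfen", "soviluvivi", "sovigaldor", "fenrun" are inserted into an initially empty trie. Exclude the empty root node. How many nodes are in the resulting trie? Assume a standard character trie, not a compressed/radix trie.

Insert word by word; a character creates a node only if that edge doesn't already exist:
  "fendorlin" → 9 new (f, e, n, d, o, r, l, i, n)
  "luka" → 4 new (l, u, k, a)
  "tapami" → 6 new (t, a, p, a, m, i)
  "sovisarfen" → 10 new (s, o, v, i, s, a, r, f, e, n)
  "soviluvivi" → prefix "sovi" already present; 6 new (l, u, v, i, v, i)
  "sovigaldor" → prefix "sovi" already present; 6 new (g, a, l, d, o, r)
  "fenrun" → prefix "fen" already present; 3 new (r, u, n)
Total nodes = 9 + 4 + 6 + 10 + 6 + 6 + 3 = 44

44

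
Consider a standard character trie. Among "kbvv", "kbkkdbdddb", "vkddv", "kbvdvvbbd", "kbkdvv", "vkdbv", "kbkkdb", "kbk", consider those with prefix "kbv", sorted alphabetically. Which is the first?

DFS of the "kbv" subtree visits, in order: "kbvdvvbbd", "kbvv"
The 1st is kbvdvvbbd.

kbvdvvbbd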